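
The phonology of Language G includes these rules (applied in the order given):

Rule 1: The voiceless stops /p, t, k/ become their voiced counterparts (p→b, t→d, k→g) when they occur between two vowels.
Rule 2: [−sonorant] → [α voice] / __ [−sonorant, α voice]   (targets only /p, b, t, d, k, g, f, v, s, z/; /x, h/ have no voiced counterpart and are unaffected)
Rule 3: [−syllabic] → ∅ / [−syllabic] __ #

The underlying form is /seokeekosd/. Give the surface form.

Rule 1 (intervocalic voicing): /k/ is a voiceless stop between vowels /o/ and /e/, so it voices to [g]. /k/ is a voiceless stop between vowels /e/ and /o/, so it voices to [g]. /seokeekosd/ → seogeegosd.
Rule 2 (regressive voicing assimilation): /s/ precedes the voiced obstruent /d/, so it voices to [z] by assimilation. /seogeegosd/ → seogeegozd.
Rule 3 (final cluster simplification): /d/ is the second consonant of a word-final cluster /zd/, so it deletes. /seogeegozd/ → seogeegoz.

seogeegoz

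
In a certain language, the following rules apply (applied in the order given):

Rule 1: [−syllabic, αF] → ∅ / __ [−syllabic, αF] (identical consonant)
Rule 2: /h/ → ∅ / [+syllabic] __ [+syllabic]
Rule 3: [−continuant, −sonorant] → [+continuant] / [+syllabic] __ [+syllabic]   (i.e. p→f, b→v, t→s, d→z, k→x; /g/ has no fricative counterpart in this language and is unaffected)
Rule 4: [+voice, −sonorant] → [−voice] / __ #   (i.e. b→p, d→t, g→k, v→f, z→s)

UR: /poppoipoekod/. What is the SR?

pofoifoexot

Rule 1 (degemination): /pp/ is a geminate; the first /p/ deletes. /poppoipoekod/ → popoipoekod.
Rule 2 (intervocalic h-deletion): no segment meets the environment; /popoipoekod/ is unchanged.
Rule 3 (intervocalic spirantization): /p/ is a stop between vowels /o/ and /o/, so it spirantizes to the fricative [f]. /p/ is a stop between vowels /i/ and /o/, so it spirantizes to the fricative [f]. /k/ is a stop between vowels /e/ and /o/, so it spirantizes to the fricative [x]. /popoipoekod/ → pofoifoexod.
Rule 4 (final devoicing): /d/ is a voiced obstruent in word-final position, so it devoices to [t]. /pofoifoexod/ → pofoifoexot.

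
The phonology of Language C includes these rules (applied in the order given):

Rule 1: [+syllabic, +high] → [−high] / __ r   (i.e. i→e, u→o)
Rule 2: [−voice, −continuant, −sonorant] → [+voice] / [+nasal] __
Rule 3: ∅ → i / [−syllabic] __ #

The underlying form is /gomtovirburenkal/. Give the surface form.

gomdoverborengali

Rule 1 (pre-rhotic lowering): /i/ is a high vowel immediately before /r/, so it lowers to [e]. /u/ is a high vowel immediately before /r/, so it lowers to [o]. /gomtovirburenkal/ → gomtoverborenkal.
Rule 2 (post-nasal voicing): /t/ is a voiceless stop immediately after the nasal /m/, so it voices to [d]. /k/ is a voiceless stop immediately after the nasal /n/, so it voices to [g]. /gomtoverborenkal/ → gomdoverborengal.
Rule 3 (final i-epenthesis): the form ends in the consonant /l/, so [i] is inserted word-finally. /gomdoverborengal/ → gomdoverborengali.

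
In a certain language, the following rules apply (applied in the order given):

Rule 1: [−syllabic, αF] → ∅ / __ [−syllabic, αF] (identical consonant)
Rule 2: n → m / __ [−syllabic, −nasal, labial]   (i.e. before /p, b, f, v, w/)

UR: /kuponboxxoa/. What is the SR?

kupomboxoa

Rule 1 (degemination): /xx/ is a geminate; the first /x/ deletes. /kuponboxxoa/ → kuponboxoa.
Rule 2 (nasal place assimilation): /n/ precedes the labial consonant /b/, so it assimilates in place to [m]. /kuponboxoa/ → kupomboxoa.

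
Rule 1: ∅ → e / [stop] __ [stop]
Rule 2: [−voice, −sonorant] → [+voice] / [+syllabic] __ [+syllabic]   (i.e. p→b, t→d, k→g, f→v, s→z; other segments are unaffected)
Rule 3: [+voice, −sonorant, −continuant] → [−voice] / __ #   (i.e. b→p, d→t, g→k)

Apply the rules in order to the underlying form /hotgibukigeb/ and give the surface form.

hodegibugigep

Rule 1 (stop-cluster e-epenthesis): /t/ and /g/ form a stop–stop cluster, so [e] is inserted between them. /hotgibukigeb/ → hotegibukigeb.
Rule 2 (intervocalic voicing): /t/ is a voiceless obstruent between vowels /o/ and /e/, so it voices to [d]. /k/ is a voiceless obstruent between vowels /u/ and /i/, so it voices to [g]. /hotegibukigeb/ → hodegibugigeb.
Rule 3 (final devoicing): /b/ is a voiced stop in word-final position, so it devoices to [p]. /hodegibugigeb/ → hodegibugigep.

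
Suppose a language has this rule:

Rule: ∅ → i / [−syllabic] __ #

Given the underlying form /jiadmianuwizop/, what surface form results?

the form ends in the consonant /p/, so [i] is inserted word-finally.
Surface form: [jiadmianuwizopi].

jiadmianuwizopi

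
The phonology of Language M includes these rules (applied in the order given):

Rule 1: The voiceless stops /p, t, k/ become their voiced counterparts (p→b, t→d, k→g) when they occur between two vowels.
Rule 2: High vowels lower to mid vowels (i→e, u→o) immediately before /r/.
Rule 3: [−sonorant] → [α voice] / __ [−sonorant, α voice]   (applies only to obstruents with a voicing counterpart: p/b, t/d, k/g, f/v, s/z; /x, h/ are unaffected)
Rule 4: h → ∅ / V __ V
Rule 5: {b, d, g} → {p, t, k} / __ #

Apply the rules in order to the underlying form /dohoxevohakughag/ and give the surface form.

Rule 1 (intervocalic voicing): /k/ is a voiceless stop between vowels /a/ and /u/, so it voices to [g]. /dohoxevohakughag/ → dohoxevohagughag.
Rule 2 (pre-rhotic lowering): no segment meets the environment; /dohoxevohagughag/ is unchanged.
Rule 3 (regressive voicing assimilation): /g/ precedes the voiceless obstruent /h/, so it devoices to [k] by assimilation. /dohoxevohagughag/ → dohoxevohagukhag.
Rule 4 (intervocalic h-deletion): /h/ occurs between vowels /o/ and /o/, so it deletes. /h/ occurs between vowels /o/ and /a/, so it deletes. /dohoxevohagukhag/ → dooxevoagukhag.
Rule 5 (final devoicing): /g/ is a voiced stop in word-final position, so it devoices to [k]. /dooxevoagukhag/ → dooxevoagukhak.

dooxevoagukhak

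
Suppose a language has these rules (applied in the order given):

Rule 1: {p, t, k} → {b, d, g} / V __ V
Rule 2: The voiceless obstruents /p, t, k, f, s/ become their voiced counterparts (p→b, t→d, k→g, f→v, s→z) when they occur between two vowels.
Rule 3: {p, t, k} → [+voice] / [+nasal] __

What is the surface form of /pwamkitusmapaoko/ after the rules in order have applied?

Rule 1 (intervocalic voicing): /t/ is a voiceless stop between vowels /i/ and /u/, so it voices to [d]. /p/ is a voiceless stop between vowels /a/ and /a/, so it voices to [b]. /k/ is a voiceless stop between vowels /o/ and /o/, so it voices to [g]. /pwamkitusmapaoko/ → pwamkidusmabaogo.
Rule 2 (intervocalic voicing): no segment meets the environment; /pwamkidusmabaogo/ is unchanged.
Rule 3 (post-nasal voicing): /k/ is a voiceless stop immediately after the nasal /m/, so it voices to [g]. /pwamkidusmabaogo/ → pwamgidusmabaogo.

pwamgidusmabaogo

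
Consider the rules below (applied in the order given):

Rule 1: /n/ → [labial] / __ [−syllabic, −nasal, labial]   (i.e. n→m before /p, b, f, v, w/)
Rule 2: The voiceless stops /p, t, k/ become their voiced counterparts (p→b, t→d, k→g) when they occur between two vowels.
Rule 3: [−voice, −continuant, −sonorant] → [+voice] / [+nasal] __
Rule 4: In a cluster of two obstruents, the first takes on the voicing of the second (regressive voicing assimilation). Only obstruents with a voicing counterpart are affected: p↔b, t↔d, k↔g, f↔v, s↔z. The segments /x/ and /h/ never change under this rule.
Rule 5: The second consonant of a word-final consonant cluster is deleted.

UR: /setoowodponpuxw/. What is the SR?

Rule 1 (nasal place assimilation): /n/ precedes the labial consonant /p/, so it assimilates in place to [m]. /setoowodponpuxw/ → setoowodpompuxw.
Rule 2 (intervocalic voicing): /t/ is a voiceless stop between vowels /e/ and /o/, so it voices to [d]. /setoowodpompuxw/ → sedoowodpompuxw.
Rule 3 (post-nasal voicing): /p/ is a voiceless stop immediately after the nasal /m/, so it voices to [b]. /sedoowodpompuxw/ → sedoowodpombuxw.
Rule 4 (regressive voicing assimilation): /d/ precedes the voiceless obstruent /p/, so it devoices to [t] by assimilation. /sedoowodpombuxw/ → sedoowotpombuxw.
Rule 5 (final cluster simplification): /w/ is the second consonant of a word-final cluster /xw/, so it deletes. /sedoowotpombuxw/ → sedoowotpombux.

sedoowotpombux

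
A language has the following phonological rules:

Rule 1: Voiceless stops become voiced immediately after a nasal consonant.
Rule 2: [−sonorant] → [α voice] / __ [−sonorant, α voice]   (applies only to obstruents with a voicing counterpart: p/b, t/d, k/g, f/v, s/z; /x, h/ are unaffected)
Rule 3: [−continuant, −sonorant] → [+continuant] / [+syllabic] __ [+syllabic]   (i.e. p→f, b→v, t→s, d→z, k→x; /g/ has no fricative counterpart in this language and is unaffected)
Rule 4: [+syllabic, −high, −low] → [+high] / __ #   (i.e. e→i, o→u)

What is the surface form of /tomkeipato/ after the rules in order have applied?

Rule 1 (post-nasal voicing): /k/ is a voiceless stop immediately after the nasal /m/, so it voices to [g]. /tomkeipato/ → tomgeipato.
Rule 2 (regressive voicing assimilation): no segment meets the environment; /tomgeipato/ is unchanged.
Rule 3 (intervocalic spirantization): /p/ is a stop between vowels /i/ and /a/, so it spirantizes to the fricative [f]. /t/ is a stop between vowels /a/ and /o/, so it spirantizes to the fricative [s]. /tomgeipato/ → tomgeifaso.
Rule 4 (final vowel raising): /o/ is a mid vowel in word-final position, so it raises to [u]. /tomgeifaso/ → tomgeifasu.

tomgeifasu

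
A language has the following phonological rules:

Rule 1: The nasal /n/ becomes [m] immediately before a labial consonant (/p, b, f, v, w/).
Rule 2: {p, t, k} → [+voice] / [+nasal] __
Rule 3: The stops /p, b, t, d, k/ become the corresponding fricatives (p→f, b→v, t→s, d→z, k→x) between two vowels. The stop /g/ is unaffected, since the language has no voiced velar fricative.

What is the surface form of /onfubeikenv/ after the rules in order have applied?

Rule 1 (nasal place assimilation): /n/ precedes the labial consonant /f/, so it assimilates in place to [m]. /n/ precedes the labial consonant /v/, so it assimilates in place to [m]. /onfubeikenv/ → omfubeikemv.
Rule 2 (post-nasal voicing): no segment meets the environment; /omfubeikemv/ is unchanged.
Rule 3 (intervocalic spirantization): /b/ is a stop between vowels /u/ and /e/, so it spirantizes to the fricative [v]. /k/ is a stop between vowels /i/ and /e/, so it spirantizes to the fricative [x]. /omfubeikemv/ → omfuveixemv.

omfuveixemv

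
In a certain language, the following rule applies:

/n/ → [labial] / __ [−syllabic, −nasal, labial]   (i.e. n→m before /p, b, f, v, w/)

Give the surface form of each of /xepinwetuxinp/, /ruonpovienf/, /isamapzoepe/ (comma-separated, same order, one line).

xepimwetuximp, ruompoviemf, isamapzoepe

/xepinwetuxinp/: /n/ precedes the labial consonant /w/, so it assimilates in place to [m]. /n/ precedes the labial consonant /p/, so it assimilates in place to [m]. → [xepimwetuximp].
/ruonpovienf/: /n/ precedes the labial consonant /p/, so it assimilates in place to [m]. /n/ precedes the labial consonant /f/, so it assimilates in place to [m]. → [ruompoviemf].
/isamapzoepe/: the rule's environment is not met; surfaces unchanged as [isamapzoepe].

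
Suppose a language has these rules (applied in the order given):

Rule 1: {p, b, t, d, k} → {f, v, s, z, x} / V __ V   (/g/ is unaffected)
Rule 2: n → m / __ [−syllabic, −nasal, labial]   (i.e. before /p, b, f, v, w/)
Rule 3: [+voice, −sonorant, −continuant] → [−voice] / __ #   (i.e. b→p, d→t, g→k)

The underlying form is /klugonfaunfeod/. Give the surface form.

Rule 1 (intervocalic spirantization): no segment meets the environment; /klugonfaunfeod/ is unchanged.
Rule 2 (nasal place assimilation): /n/ precedes the labial consonant /f/, so it assimilates in place to [m]. /n/ precedes the labial consonant /f/, so it assimilates in place to [m]. /klugonfaunfeod/ → klugomfaumfeod.
Rule 3 (final devoicing): /d/ is a voiced stop in word-final position, so it devoices to [t]. /klugomfaumfeod/ → klugomfaumfeot.

klugomfaumfeot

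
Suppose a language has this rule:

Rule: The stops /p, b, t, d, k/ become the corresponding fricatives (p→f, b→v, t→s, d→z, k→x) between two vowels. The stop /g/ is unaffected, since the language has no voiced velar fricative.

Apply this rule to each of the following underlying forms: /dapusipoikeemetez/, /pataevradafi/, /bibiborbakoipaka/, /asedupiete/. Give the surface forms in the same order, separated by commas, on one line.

dafusifoixeemesez, pasaevrazafi, bivivorbaxoifaxa, asezufiese

/dapusipoikeemetez/: /p/ is a stop between vowels /a/ and /u/, so it spirantizes to the fricative [f]. /p/ is a stop between vowels /i/ and /o/, so it spirantizes to the fricative [f]. /k/ is a stop between vowels /i/ and /e/, so it spirantizes to the fricative [x]. /t/ is a stop between vowels /e/ and /e/, so it spirantizes to the fricative [s]. → [dafusifoixeemesez].
/pataevradafi/: /t/ is a stop between vowels /a/ and /a/, so it spirantizes to the fricative [s]. /d/ is a stop between vowels /a/ and /a/, so it spirantizes to the fricative [z]. → [pasaevrazafi].
/bibiborbakoipaka/: /b/ is a stop between vowels /i/ and /i/, so it spirantizes to the fricative [v]. /b/ is a stop between vowels /i/ and /o/, so it spirantizes to the fricative [v]. /k/ is a stop between vowels /a/ and /o/, so it spirantizes to the fricative [x]. /p/ is a stop between vowels /i/ and /a/, so it spirantizes to the fricative [f]. /k/ is a stop between vowels /a/ and /a/, so it spirantizes to the fricative [x]. → [bivivorbaxoifaxa].
/asedupiete/: /d/ is a stop between vowels /e/ and /u/, so it spirantizes to the fricative [z]. /p/ is a stop between vowels /u/ and /i/, so it spirantizes to the fricative [f]. /t/ is a stop between vowels /e/ and /e/, so it spirantizes to the fricative [s]. → [asezufiese].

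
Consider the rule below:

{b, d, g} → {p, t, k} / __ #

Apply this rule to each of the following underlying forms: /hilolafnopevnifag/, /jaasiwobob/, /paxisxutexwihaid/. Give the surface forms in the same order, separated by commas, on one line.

hilolafnopevnifak, jaasiwobop, paxisxutexwihait

/hilolafnopevnifag/: /g/ is a voiced stop in word-final position, so it devoices to [k]. → [hilolafnopevnifak].
/jaasiwobob/: /b/ is a voiced stop in word-final position, so it devoices to [p]. → [jaasiwobop].
/paxisxutexwihaid/: /d/ is a voiced stop in word-final position, so it devoices to [t]. → [paxisxutexwihait].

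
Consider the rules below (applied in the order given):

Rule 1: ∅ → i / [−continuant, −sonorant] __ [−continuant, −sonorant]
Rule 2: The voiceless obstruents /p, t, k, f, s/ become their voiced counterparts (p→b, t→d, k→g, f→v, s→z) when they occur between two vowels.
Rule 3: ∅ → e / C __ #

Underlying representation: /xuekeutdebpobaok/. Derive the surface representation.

xuegeudidebibobaoke

Rule 1 (stop-cluster i-epenthesis): /t/ and /d/ form a stop–stop cluster, so [i] is inserted between them. /b/ and /p/ form a stop–stop cluster, so [i] is inserted between them. /xuekeutdebpobaok/ → xuekeutidebipobaok.
Rule 2 (intervocalic voicing): /k/ is a voiceless obstruent between vowels /e/ and /e/, so it voices to [g]. /t/ is a voiceless obstruent between vowels /u/ and /i/, so it voices to [d]. /p/ is a voiceless obstruent between vowels /i/ and /o/, so it voices to [b]. /xuekeutidebipobaok/ → xuegeudidebibobaok.
Rule 3 (final e-epenthesis): the form ends in the consonant /k/, so [e] is inserted word-finally. /xuegeudidebibobaok/ → xuegeudidebibobaoke.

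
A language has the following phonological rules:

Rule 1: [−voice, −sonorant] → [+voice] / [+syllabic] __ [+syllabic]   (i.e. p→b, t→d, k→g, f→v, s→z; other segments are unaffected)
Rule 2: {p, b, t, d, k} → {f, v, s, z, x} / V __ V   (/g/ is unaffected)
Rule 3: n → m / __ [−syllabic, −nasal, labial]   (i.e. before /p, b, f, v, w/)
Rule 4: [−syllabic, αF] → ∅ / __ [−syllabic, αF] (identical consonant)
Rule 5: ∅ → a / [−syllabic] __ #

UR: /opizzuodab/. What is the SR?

Rule 1 (intervocalic voicing): /p/ is a voiceless obstruent between vowels /o/ and /i/, so it voices to [b]. /opizzuodab/ → obizzuodab.
Rule 2 (intervocalic spirantization): /b/ is a stop between vowels /o/ and /i/, so it spirantizes to the fricative [v]. /d/ is a stop between vowels /o/ and /a/, so it spirantizes to the fricative [z]. /obizzuodab/ → ovizzuozab.
Rule 3 (nasal place assimilation): no segment meets the environment; /ovizzuozab/ is unchanged.
Rule 4 (degemination): /zz/ is a geminate; the first /z/ deletes. /ovizzuozab/ → ovizuozab.
Rule 5 (final a-epenthesis): the form ends in the consonant /b/, so [a] is inserted word-finally. /ovizuozab/ → ovizuozaba.

ovizuozaba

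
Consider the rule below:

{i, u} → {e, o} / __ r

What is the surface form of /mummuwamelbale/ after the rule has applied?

mummuwamelbale

No segment of /mummuwamelbale/ meets the structural description of the rule, so the form surfaces unchanged.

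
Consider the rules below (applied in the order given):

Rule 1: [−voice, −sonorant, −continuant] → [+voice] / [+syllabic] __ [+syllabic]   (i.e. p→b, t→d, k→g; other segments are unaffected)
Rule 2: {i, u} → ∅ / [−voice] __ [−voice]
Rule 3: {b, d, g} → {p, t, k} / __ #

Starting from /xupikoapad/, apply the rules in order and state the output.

Rule 1 (intervocalic voicing): /p/ is a voiceless stop between vowels /u/ and /i/, so it voices to [b]. /k/ is a voiceless stop between vowels /i/ and /o/, so it voices to [g]. /p/ is a voiceless stop between vowels /a/ and /a/, so it voices to [b]. /xupikoapad/ → xubigoabad.
Rule 2 (high vowel syncope): no segment meets the environment; /xubigoabad/ is unchanged.
Rule 3 (final devoicing): /d/ is a voiced stop in word-final position, so it devoices to [t]. /xubigoabad/ → xubigoabat.

xubigoabat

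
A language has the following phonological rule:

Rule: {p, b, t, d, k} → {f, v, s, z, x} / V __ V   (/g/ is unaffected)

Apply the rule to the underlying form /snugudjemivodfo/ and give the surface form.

No segment of /snugudjemivodfo/ meets the structural description of the rule, so the form surfaces unchanged.

snugudjemivodfo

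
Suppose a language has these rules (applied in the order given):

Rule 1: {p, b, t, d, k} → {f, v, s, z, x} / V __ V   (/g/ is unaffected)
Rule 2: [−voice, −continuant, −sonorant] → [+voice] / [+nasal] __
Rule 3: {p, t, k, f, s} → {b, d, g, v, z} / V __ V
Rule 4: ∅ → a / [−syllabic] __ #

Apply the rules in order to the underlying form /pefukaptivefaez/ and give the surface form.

Rule 1 (intervocalic spirantization): /k/ is a stop between vowels /u/ and /a/, so it spirantizes to the fricative [x]. /pefukaptivefaez/ → pefuxaptivefaez.
Rule 2 (post-nasal voicing): no segment meets the environment; /pefuxaptivefaez/ is unchanged.
Rule 3 (intervocalic voicing): /f/ is a voiceless obstruent between vowels /e/ and /u/, so it voices to [v]. /f/ is a voiceless obstruent between vowels /e/ and /a/, so it voices to [v]. /pefuxaptivefaez/ → pevuxaptivevaez.
Rule 4 (final a-epenthesis): the form ends in the consonant /z/, so [a] is inserted word-finally. /pevuxaptivevaez/ → pevuxaptivevaeza.

pevuxaptivevaeza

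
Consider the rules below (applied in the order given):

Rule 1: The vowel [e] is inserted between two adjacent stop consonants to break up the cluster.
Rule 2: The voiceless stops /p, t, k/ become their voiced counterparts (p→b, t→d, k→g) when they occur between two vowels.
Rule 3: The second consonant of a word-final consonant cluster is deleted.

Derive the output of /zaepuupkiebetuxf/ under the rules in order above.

Rule 1 (stop-cluster e-epenthesis): /p/ and /k/ form a stop–stop cluster, so [e] is inserted between them. /zaepuupkiebetuxf/ → zaepuupekiebetuxf.
Rule 2 (intervocalic voicing): /p/ is a voiceless stop between vowels /e/ and /u/, so it voices to [b]. /p/ is a voiceless stop between vowels /u/ and /e/, so it voices to [b]. /k/ is a voiceless stop between vowels /e/ and /i/, so it voices to [g]. /t/ is a voiceless stop between vowels /e/ and /u/, so it voices to [d]. /zaepuupekiebetuxf/ → zaebuubegiebeduxf.
Rule 3 (final cluster simplification): /f/ is the second consonant of a word-final cluster /xf/, so it deletes. /zaebuubegiebeduxf/ → zaebuubegiebedux.

zaebuubegiebedux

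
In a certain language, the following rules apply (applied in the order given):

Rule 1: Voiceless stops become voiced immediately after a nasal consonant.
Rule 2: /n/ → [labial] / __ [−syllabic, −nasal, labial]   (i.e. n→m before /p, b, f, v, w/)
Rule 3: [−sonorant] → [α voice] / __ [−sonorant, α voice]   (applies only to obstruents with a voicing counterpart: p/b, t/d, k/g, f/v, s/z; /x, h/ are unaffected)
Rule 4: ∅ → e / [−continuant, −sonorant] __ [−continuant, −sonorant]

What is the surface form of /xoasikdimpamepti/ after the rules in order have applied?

xoasigedimbamepeti

Rule 1 (post-nasal voicing): /p/ is a voiceless stop immediately after the nasal /m/, so it voices to [b]. /xoasikdimpamepti/ → xoasikdimbamepti.
Rule 2 (nasal place assimilation): no segment meets the environment; /xoasikdimbamepti/ is unchanged.
Rule 3 (regressive voicing assimilation): /k/ precedes the voiced obstruent /d/, so it voices to [g] by assimilation. /xoasikdimbamepti/ → xoasigdimbamepti.
Rule 4 (stop-cluster e-epenthesis): /g/ and /d/ form a stop–stop cluster, so [e] is inserted between them. /p/ and /t/ form a stop–stop cluster, so [e] is inserted between them. /xoasigdimbamepti/ → xoasigedimbamepeti.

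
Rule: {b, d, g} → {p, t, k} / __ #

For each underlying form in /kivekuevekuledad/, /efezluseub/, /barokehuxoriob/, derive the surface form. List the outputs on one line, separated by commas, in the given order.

/kivekuevekuledad/: /d/ is a voiced stop in word-final position, so it devoices to [t]. → [kivekuevekuledat].
/efezluseub/: /b/ is a voiced stop in word-final position, so it devoices to [p]. → [efezluseup].
/barokehuxoriob/: /b/ is a voiced stop in word-final position, so it devoices to [p]. → [barokehuxoriop].

kivekuevekuledat, efezluseup, barokehuxoriop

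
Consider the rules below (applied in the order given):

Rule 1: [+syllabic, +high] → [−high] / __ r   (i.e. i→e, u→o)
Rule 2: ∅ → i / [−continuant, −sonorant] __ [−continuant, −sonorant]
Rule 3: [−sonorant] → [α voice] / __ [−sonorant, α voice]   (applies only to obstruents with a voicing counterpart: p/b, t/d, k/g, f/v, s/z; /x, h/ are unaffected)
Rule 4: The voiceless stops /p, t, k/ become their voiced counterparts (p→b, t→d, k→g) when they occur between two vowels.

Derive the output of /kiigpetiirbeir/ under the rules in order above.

Rule 1 (pre-rhotic lowering): /i/ is a high vowel immediately before /r/, so it lowers to [e]. /i/ is a high vowel immediately before /r/, so it lowers to [e]. /kiigpetiirbeir/ → kiigpetierbeer.
Rule 2 (stop-cluster i-epenthesis): /g/ and /p/ form a stop–stop cluster, so [i] is inserted between them. /kiigpetierbeer/ → kiigipetierbeer.
Rule 3 (regressive voicing assimilation): no segment meets the environment; /kiigipetierbeer/ is unchanged.
Rule 4 (intervocalic voicing): /p/ is a voiceless stop between vowels /i/ and /e/, so it voices to [b]. /t/ is a voiceless stop between vowels /e/ and /i/, so it voices to [d]. /kiigipetierbeer/ → kiigibedierbeer.

kiigibedierbeer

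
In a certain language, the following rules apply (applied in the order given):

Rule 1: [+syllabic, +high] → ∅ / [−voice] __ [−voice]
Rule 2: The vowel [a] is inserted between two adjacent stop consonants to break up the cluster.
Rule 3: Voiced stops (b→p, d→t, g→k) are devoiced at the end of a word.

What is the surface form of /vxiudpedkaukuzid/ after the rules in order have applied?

Rule 1 (high vowel syncope): no segment meets the environment; /vxiudpedkaukuzid/ is unchanged.
Rule 2 (stop-cluster a-epenthesis): /d/ and /p/ form a stop–stop cluster, so [a] is inserted between them. /d/ and /k/ form a stop–stop cluster, so [a] is inserted between them. /vxiudpedkaukuzid/ → vxiudapedakaukuzid.
Rule 3 (final devoicing): /d/ is a voiced stop in word-final position, so it devoices to [t]. /vxiudapedakaukuzid/ → vxiudapedakaukuzit.

vxiudapedakaukuzit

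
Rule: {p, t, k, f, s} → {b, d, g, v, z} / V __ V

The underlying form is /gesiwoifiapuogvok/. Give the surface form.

geziwoiviabuogvok

Scanning /gesiwoifiapuogvok/: /s/ is a voiceless obstruent between vowels /e/ and /i/, so it voices to [z]; /f/ is a voiceless obstruent between vowels /i/ and /i/, so it voices to [v]; /p/ is a voiceless obstruent between vowels /a/ and /u/, so it voices to [b]; /k/ at position 17 is not in the conditioning environment.
Result: [geziwoiviabuogvok].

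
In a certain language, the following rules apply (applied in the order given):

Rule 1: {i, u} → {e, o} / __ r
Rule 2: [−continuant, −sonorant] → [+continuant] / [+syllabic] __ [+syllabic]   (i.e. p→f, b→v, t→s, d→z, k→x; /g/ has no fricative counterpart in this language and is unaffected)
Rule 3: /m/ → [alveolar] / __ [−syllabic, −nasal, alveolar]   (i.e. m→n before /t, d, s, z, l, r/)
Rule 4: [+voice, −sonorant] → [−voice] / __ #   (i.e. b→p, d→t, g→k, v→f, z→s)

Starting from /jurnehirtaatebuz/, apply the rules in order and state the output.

Rule 1 (pre-rhotic lowering): /u/ is a high vowel immediately before /r/, so it lowers to [o]. /i/ is a high vowel immediately before /r/, so it lowers to [e]. /jurnehirtaatebuz/ → jornehertaatebuz.
Rule 2 (intervocalic spirantization): /t/ is a stop between vowels /a/ and /e/, so it spirantizes to the fricative [s]. /b/ is a stop between vowels /e/ and /u/, so it spirantizes to the fricative [v]. /jornehertaatebuz/ → jornehertaasevuz.
Rule 3 (nasal place assimilation): no segment meets the environment; /jornehertaasevuz/ is unchanged.
Rule 4 (final devoicing): /z/ is a voiced obstruent in word-final position, so it devoices to [s]. /jornehertaasevuz/ → jornehertaasevus.

jornehertaasevus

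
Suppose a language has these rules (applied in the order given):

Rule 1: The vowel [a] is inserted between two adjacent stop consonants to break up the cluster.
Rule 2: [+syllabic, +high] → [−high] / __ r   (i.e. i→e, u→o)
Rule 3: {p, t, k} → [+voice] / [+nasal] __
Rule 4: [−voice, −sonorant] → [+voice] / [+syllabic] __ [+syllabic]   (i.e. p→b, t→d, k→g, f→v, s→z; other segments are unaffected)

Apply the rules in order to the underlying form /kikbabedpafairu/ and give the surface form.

Rule 1 (stop-cluster a-epenthesis): /k/ and /b/ form a stop–stop cluster, so [a] is inserted between them. /d/ and /p/ form a stop–stop cluster, so [a] is inserted between them. /kikbabedpafairu/ → kikababedapafairu.
Rule 2 (pre-rhotic lowering): /i/ is a high vowel immediately before /r/, so it lowers to [e]. /kikababedapafairu/ → kikababedapafaeru.
Rule 3 (post-nasal voicing): no segment meets the environment; /kikababedapafaeru/ is unchanged.
Rule 4 (intervocalic voicing): /k/ is a voiceless obstruent between vowels /i/ and /a/, so it voices to [g]. /p/ is a voiceless obstruent between vowels /a/ and /a/, so it voices to [b]. /f/ is a voiceless obstruent between vowels /a/ and /a/, so it voices to [v]. /kikababedapafaeru/ → kigababedabavaeru.

kigababedabavaeru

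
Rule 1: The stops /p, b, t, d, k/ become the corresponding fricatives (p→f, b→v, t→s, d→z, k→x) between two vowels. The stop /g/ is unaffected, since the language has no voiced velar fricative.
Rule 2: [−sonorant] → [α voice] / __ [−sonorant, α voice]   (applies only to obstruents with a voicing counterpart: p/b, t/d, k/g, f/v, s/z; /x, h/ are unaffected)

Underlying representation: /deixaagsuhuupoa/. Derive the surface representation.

Rule 1 (intervocalic spirantization): /p/ is a stop between vowels /u/ and /o/, so it spirantizes to the fricative [f]. /deixaagsuhuupoa/ → deixaagsuhuufoa.
Rule 2 (regressive voicing assimilation): /g/ precedes the voiceless obstruent /s/, so it devoices to [k] by assimilation. /deixaagsuhuufoa/ → deixaaksuhuufoa.

deixaaksuhuufoa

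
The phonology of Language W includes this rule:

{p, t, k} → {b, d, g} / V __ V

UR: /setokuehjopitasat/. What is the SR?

sedoguehjobidasat

Scanning /setokuehjopitasat/: /t/ is a voiceless stop between vowels /e/ and /o/, so it voices to [d]; /k/ is a voiceless stop between vowels /o/ and /u/, so it voices to [g]; /p/ is a voiceless stop between vowels /o/ and /i/, so it voices to [b]; /t/ is a voiceless stop between vowels /i/ and /a/, so it voices to [d]; /t/ at position 17 is not in the conditioning environment.
Result: [sedoguehjobidasat].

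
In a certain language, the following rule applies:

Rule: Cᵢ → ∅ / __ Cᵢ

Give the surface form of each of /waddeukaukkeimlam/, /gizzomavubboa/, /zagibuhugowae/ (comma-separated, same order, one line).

/waddeukaukkeimlam/: /dd/ is a geminate; the first /d/ deletes. /kk/ is a geminate; the first /k/ deletes. → [wadeukaukeimlam].
/gizzomavubboa/: /zz/ is a geminate; the first /z/ deletes. /bb/ is a geminate; the first /b/ deletes. → [gizomavuboa].
/zagibuhugowae/: the rule's environment is not met; surfaces unchanged as [zagibuhugowae].

wadeukaukeimlam, gizomavuboa, zagibuhugowae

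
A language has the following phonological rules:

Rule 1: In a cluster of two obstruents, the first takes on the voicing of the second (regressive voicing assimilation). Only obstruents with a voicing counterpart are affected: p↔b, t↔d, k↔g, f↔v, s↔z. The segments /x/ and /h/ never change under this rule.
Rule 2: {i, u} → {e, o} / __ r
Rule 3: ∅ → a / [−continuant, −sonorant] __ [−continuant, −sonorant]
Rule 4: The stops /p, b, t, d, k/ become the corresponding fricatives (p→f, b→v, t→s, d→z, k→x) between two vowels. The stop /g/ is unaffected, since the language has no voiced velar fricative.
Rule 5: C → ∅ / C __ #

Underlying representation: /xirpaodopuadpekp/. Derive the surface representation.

xerpaozofuasafexap

Rule 1 (regressive voicing assimilation): /d/ precedes the voiceless obstruent /p/, so it devoices to [t] by assimilation. /xirpaodopuadpekp/ → xirpaodopuatpekp.
Rule 2 (pre-rhotic lowering): /i/ is a high vowel immediately before /r/, so it lowers to [e]. /xirpaodopuatpekp/ → xerpaodopuatpekp.
Rule 3 (stop-cluster a-epenthesis): /t/ and /p/ form a stop–stop cluster, so [a] is inserted between them. /k/ and /p/ form a stop–stop cluster, so [a] is inserted between them. /xerpaodopuatpekp/ → xerpaodopuatapekap.
Rule 4 (intervocalic spirantization): /d/ is a stop between vowels /o/ and /o/, so it spirantizes to the fricative [z]. /p/ is a stop between vowels /o/ and /u/, so it spirantizes to the fricative [f]. /t/ is a stop between vowels /a/ and /a/, so it spirantizes to the fricative [s]. /p/ is a stop between vowels /a/ and /e/, so it spirantizes to the fricative [f]. /k/ is a stop between vowels /e/ and /a/, so it spirantizes to the fricative [x]. /xerpaodopuatapekap/ → xerpaozofuasafexap.
Rule 5 (final cluster simplification): no segment meets the environment; /xerpaozofuasafexap/ is unchanged.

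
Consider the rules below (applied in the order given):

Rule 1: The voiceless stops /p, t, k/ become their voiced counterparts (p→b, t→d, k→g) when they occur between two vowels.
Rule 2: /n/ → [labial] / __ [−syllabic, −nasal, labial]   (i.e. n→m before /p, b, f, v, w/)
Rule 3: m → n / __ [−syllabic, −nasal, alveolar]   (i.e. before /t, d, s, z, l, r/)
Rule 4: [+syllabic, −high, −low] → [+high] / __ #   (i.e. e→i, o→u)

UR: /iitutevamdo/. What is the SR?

iidudevandu

Rule 1 (intervocalic voicing): /t/ is a voiceless stop between vowels /i/ and /u/, so it voices to [d]. /t/ is a voiceless stop between vowels /u/ and /e/, so it voices to [d]. /iitutevamdo/ → iidudevamdo.
Rule 2 (nasal place assimilation): no segment meets the environment; /iidudevamdo/ is unchanged.
Rule 3 (nasal place assimilation): /m/ precedes the alveolar consonant /d/, so it assimilates in place to [n]. /iidudevamdo/ → iidudevando.
Rule 4 (final vowel raising): /o/ is a mid vowel in word-final position, so it raises to [u]. /iidudevando/ → iidudevandu.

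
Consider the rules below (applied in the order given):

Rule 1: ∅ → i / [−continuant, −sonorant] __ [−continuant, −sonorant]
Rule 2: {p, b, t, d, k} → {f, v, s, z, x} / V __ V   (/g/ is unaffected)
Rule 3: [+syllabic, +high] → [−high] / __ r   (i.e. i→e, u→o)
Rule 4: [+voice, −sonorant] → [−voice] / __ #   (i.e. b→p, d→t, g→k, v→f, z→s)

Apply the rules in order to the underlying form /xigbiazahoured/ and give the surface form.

Rule 1 (stop-cluster i-epenthesis): /g/ and /b/ form a stop–stop cluster, so [i] is inserted between them. /xigbiazahoured/ → xigibiazahoured.
Rule 2 (intervocalic spirantization): /b/ is a stop between vowels /i/ and /i/, so it spirantizes to the fricative [v]. /xigibiazahoured/ → xigiviazahoured.
Rule 3 (pre-rhotic lowering): /u/ is a high vowel immediately before /r/, so it lowers to [o]. /xigiviazahoured/ → xigiviazahoored.
Rule 4 (final devoicing): /d/ is a voiced obstruent in word-final position, so it devoices to [t]. /xigiviazahoored/ → xigiviazahooret.

xigiviazahooret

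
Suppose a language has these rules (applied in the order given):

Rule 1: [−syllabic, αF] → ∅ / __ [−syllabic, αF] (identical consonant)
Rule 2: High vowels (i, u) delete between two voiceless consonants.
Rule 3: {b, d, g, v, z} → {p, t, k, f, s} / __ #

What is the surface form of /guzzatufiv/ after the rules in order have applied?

Rule 1 (degemination): /zz/ is a geminate; the first /z/ deletes. /guzzatufiv/ → guzatufiv.
Rule 2 (high vowel syncope): /u/ is a high vowel flanked by voiceless consonants /t/ and /f/, so it deletes. /guzatufiv/ → guzatfiv.
Rule 3 (final devoicing): /v/ is a voiced obstruent in word-final position, so it devoices to [f]. /guzatfiv/ → guzatfif.

guzatfif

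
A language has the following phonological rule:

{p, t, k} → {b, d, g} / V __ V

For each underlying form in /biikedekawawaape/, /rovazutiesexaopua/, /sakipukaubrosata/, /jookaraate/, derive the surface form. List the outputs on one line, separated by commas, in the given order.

/biikedekawawaape/: /k/ is a voiceless stop between vowels /i/ and /e/, so it voices to [g]. /k/ is a voiceless stop between vowels /e/ and /a/, so it voices to [g]. /p/ is a voiceless stop between vowels /a/ and /e/, so it voices to [b]. → [biigedegawawaabe].
/rovazutiesexaopua/: /t/ is a voiceless stop between vowels /u/ and /i/, so it voices to [d]. /p/ is a voiceless stop between vowels /o/ and /u/, so it voices to [b]. → [rovazudiesexaobua].
/sakipukaubrosata/: /k/ is a voiceless stop between vowels /a/ and /i/, so it voices to [g]. /p/ is a voiceless stop between vowels /i/ and /u/, so it voices to [b]. /k/ is a voiceless stop between vowels /u/ and /a/, so it voices to [g]. /t/ is a voiceless stop between vowels /a/ and /a/, so it voices to [d]. → [sagibugaubrosada].
/jookaraate/: /k/ is a voiceless stop between vowels /o/ and /a/, so it voices to [g]. /t/ is a voiceless stop between vowels /a/ and /e/, so it voices to [d]. → [joogaraade].

biigedegawawaabe, rovazudiesexaobua, sagibugaubrosada, joogaraade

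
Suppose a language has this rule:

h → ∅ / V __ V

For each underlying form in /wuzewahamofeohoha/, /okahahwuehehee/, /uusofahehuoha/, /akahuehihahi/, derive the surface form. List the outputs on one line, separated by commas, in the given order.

wuzewaamofeooa, okaahwueeee, uusofaeuoa, akaueiai

/wuzewahamofeohoha/: /h/ occurs between vowels /a/ and /a/, so it deletes. /h/ occurs between vowels /o/ and /o/, so it deletes. /h/ occurs between vowels /o/ and /a/, so it deletes. → [wuzewaamofeooa].
/okahahwuehehee/: /h/ occurs between vowels /a/ and /a/, so it deletes. /h/ occurs between vowels /e/ and /e/, so it deletes. /h/ occurs between vowels /e/ and /e/, so it deletes. → [okaahwueeee].
/uusofahehuoha/: /h/ occurs between vowels /a/ and /e/, so it deletes. /h/ occurs between vowels /e/ and /u/, so it deletes. /h/ occurs between vowels /o/ and /a/, so it deletes. → [uusofaeuoa].
/akahuehihahi/: /h/ occurs between vowels /a/ and /u/, so it deletes. /h/ occurs between vowels /e/ and /i/, so it deletes. /h/ occurs between vowels /i/ and /a/, so it deletes. /h/ occurs between vowels /a/ and /i/, so it deletes. → [akaueiai].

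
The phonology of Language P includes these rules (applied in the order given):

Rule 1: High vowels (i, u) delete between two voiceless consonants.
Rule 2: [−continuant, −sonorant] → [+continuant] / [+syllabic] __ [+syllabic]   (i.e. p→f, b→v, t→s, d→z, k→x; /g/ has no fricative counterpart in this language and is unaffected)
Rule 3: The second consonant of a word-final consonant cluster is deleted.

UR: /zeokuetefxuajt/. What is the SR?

zeoxuesefxuaj

Rule 1 (high vowel syncope): no segment meets the environment; /zeokuetefxuajt/ is unchanged.
Rule 2 (intervocalic spirantization): /k/ is a stop between vowels /o/ and /u/, so it spirantizes to the fricative [x]. /t/ is a stop between vowels /e/ and /e/, so it spirantizes to the fricative [s]. /zeokuetefxuajt/ → zeoxuesefxuajt.
Rule 3 (final cluster simplification): /t/ is the second consonant of a word-final cluster /jt/, so it deletes. /zeoxuesefxuajt/ → zeoxuesefxuaj.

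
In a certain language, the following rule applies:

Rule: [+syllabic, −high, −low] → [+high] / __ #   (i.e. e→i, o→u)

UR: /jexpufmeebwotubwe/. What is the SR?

jexpufmeebwotubwi

/e/ is a mid vowel in word-final position, so it raises to [i].
The other instances of /e/, /o/ do not occur in the required environment and remain unchanged.
Surface form: [jexpufmeebwotubwi].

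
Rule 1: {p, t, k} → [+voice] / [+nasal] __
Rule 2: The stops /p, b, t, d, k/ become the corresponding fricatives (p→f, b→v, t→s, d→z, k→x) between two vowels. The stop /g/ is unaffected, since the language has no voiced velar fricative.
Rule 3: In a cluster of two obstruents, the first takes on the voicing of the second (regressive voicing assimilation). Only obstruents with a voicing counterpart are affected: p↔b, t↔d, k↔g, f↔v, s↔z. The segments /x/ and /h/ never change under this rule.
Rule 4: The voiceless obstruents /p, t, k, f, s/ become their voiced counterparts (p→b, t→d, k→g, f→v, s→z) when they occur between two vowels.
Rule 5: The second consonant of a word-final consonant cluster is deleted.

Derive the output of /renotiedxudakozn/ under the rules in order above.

Rule 1 (post-nasal voicing): no segment meets the environment; /renotiedxudakozn/ is unchanged.
Rule 2 (intervocalic spirantization): /t/ is a stop between vowels /o/ and /i/, so it spirantizes to the fricative [s]. /d/ is a stop between vowels /u/ and /a/, so it spirantizes to the fricative [z]. /k/ is a stop between vowels /a/ and /o/, so it spirantizes to the fricative [x]. /renotiedxudakozn/ → renosiedxuzaxozn.
Rule 3 (regressive voicing assimilation): /d/ precedes the voiceless obstruent /x/, so it devoices to [t] by assimilation. /renosiedxuzaxozn/ → renosietxuzaxozn.
Rule 4 (intervocalic voicing): /s/ is a voiceless obstruent between vowels /o/ and /i/, so it voices to [z]. /renosietxuzaxozn/ → renozietxuzaxozn.
Rule 5 (final cluster simplification): /n/ is the second consonant of a word-final cluster /zn/, so it deletes. /renozietxuzaxozn/ → renozietxuzaxoz.

renozietxuzaxoz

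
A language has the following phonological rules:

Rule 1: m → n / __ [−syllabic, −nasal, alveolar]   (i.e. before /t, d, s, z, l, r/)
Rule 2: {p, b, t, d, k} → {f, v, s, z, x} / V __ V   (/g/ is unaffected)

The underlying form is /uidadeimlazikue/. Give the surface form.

Rule 1 (nasal place assimilation): /m/ precedes the alveolar consonant /l/, so it assimilates in place to [n]. /uidadeimlazikue/ → uidadeinlazikue.
Rule 2 (intervocalic spirantization): /d/ is a stop between vowels /i/ and /a/, so it spirantizes to the fricative [z]. /d/ is a stop between vowels /a/ and /e/, so it spirantizes to the fricative [z]. /k/ is a stop between vowels /i/ and /u/, so it spirantizes to the fricative [x]. /uidadeinlazikue/ → uizazeinlazixue.

uizazeinlazixue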